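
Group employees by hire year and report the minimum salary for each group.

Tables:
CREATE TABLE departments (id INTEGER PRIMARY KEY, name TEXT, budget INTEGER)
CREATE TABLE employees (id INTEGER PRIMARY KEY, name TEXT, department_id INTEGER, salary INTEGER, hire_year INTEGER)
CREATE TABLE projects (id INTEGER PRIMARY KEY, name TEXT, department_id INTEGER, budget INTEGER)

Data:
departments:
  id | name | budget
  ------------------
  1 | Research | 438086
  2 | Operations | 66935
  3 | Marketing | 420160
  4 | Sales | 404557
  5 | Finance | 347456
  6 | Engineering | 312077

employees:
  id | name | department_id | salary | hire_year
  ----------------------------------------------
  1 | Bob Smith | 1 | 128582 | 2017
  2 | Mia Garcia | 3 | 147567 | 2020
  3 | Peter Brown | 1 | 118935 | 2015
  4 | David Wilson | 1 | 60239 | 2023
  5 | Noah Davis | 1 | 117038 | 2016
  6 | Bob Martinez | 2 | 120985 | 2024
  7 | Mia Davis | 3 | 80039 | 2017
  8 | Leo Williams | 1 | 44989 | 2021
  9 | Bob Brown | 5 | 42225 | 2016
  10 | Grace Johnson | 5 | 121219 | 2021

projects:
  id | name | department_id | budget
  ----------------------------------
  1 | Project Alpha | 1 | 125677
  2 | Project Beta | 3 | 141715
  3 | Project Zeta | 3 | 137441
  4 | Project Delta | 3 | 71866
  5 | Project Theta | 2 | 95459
SELECT hire_year, MIN(salary) AS min_salary FROM employees GROUP BY hire_year

Execution result:
hire_year | min_salary
2015 | 118935
2016 | 42225
2017 | 80039
2020 | 147567
2021 | 44989
2023 | 60239
2024 | 120985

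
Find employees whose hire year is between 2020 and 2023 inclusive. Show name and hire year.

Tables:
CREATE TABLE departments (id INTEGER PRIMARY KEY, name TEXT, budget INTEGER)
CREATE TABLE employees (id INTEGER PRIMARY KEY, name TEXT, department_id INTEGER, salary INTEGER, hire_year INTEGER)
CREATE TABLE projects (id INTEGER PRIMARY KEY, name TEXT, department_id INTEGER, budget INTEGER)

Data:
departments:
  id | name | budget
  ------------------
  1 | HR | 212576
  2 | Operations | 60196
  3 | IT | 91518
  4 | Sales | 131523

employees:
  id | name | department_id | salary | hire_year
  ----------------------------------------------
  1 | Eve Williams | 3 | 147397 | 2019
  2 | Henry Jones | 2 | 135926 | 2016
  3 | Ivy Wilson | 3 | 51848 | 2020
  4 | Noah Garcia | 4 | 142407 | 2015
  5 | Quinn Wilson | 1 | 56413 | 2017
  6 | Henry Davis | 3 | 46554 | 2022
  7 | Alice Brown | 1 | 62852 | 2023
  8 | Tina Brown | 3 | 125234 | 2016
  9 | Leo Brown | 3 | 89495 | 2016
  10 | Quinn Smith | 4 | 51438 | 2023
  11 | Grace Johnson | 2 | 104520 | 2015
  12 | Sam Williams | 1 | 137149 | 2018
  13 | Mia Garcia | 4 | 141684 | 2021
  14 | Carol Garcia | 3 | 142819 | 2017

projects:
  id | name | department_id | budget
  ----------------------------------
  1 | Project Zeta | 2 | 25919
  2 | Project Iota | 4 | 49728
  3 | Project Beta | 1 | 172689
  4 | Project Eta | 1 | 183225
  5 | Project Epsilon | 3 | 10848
SELECT name, hire_year FROM employees WHERE hire_year BETWEEN 2020 AND 2023

Execution result:
name | hire_year
Ivy Wilson | 2020
Henry Davis | 2022
Alice Brown | 2023
Quinn Smith | 2023
Mia Garcia | 2021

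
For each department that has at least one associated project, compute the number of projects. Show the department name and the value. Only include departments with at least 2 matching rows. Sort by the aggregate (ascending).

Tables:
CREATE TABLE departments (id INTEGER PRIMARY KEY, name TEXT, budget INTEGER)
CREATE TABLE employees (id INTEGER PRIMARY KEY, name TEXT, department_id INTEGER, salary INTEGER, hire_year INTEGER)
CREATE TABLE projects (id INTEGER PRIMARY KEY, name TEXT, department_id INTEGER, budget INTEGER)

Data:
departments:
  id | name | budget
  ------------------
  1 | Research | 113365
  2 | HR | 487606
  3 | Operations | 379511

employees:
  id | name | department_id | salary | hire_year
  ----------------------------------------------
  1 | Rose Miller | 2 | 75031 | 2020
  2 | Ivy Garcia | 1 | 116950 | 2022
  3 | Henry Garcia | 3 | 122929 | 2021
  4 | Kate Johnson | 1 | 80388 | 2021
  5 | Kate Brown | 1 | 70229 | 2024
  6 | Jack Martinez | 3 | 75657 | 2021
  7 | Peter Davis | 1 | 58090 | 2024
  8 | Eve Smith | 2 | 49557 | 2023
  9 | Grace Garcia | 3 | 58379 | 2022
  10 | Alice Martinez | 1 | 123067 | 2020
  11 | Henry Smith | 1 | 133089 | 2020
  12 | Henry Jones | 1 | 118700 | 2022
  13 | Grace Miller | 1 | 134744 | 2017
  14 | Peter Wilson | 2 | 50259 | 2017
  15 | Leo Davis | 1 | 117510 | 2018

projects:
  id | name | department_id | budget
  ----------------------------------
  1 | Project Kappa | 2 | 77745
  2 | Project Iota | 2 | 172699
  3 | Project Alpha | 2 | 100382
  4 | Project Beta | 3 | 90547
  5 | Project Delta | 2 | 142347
SELECT p.name, COUNT(*) AS n FROM projects c JOIN departments p ON c.department_id = p.id GROUP BY p.id, p.name HAVING COUNT(*) >= 2 ORDER BY n ASC

Execution result:
name | n
HR | 4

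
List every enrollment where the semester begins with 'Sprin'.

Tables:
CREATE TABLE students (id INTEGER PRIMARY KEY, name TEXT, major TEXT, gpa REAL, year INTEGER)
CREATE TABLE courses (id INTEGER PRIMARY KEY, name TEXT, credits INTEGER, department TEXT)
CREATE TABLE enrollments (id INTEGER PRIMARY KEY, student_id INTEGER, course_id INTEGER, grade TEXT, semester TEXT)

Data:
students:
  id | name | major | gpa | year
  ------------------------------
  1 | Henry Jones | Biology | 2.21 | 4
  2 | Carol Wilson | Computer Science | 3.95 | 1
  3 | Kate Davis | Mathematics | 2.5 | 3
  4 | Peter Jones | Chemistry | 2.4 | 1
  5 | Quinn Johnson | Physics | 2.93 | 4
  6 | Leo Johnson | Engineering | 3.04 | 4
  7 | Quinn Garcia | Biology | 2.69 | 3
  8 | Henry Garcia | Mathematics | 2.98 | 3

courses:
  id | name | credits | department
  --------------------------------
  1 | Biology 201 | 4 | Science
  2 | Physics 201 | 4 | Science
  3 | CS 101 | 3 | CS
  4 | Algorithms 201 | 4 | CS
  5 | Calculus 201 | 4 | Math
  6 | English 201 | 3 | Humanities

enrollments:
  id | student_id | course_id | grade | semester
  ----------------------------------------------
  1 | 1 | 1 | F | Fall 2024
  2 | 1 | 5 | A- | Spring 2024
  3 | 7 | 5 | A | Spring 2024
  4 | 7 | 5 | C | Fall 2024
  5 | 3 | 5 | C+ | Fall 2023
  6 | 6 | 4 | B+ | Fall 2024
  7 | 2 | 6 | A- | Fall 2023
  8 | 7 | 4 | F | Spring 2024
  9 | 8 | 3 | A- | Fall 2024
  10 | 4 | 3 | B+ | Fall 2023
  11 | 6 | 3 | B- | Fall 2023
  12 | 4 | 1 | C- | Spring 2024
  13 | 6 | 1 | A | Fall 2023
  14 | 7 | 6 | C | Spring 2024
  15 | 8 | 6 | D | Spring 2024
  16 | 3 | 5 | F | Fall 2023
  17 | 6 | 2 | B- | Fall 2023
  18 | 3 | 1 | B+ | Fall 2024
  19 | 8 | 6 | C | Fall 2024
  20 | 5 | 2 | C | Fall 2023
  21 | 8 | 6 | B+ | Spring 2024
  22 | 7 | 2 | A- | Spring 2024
SELECT id, semester FROM enrollments WHERE semester LIKE 'Sprin%'

Execution result:
id | semester
2 | Spring 2024
3 | Spring 2024
8 | Spring 2024
12 | Spring 2024
14 | Spring 2024
15 | Spring 2024
21 | Spring 2024
22 | Spring 2024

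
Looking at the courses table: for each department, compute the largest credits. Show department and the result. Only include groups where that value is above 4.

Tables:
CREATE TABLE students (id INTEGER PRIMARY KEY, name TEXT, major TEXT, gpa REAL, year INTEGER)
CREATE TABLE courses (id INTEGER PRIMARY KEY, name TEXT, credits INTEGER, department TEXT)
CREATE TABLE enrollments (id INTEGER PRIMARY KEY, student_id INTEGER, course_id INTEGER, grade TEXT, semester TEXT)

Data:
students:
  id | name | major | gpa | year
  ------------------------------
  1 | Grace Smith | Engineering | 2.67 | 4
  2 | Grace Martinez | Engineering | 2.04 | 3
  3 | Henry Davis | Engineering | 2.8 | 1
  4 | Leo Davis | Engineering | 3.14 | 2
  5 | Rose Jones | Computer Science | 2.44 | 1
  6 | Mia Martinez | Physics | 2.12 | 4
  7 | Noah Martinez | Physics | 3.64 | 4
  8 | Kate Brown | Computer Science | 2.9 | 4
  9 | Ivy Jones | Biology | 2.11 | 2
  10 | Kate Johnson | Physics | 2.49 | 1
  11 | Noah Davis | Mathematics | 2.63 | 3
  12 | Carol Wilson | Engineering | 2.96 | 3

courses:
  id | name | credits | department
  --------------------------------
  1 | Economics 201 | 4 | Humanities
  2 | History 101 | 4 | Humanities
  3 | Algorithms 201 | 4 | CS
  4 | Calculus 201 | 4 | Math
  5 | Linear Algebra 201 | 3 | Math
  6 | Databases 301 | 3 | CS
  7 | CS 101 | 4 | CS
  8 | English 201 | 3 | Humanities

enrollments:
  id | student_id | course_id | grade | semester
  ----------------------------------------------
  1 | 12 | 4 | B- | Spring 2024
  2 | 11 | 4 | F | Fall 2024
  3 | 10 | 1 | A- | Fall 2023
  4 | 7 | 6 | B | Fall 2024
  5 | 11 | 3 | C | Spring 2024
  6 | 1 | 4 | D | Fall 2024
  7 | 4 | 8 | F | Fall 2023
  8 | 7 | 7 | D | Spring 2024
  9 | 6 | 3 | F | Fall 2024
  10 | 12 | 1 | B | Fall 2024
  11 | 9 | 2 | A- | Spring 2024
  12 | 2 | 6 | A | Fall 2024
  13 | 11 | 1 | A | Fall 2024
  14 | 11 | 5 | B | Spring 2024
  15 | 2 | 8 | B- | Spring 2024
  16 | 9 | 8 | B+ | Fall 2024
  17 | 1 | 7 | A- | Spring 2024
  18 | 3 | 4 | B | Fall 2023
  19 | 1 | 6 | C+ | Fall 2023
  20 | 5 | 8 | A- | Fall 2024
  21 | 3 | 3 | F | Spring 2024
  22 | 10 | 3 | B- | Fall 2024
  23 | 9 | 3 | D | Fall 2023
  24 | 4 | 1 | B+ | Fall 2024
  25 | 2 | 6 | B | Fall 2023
SELECT department, MAX(credits) AS max_credits FROM courses GROUP BY department HAVING MAX(credits) > 4

Execution result:
(no rows)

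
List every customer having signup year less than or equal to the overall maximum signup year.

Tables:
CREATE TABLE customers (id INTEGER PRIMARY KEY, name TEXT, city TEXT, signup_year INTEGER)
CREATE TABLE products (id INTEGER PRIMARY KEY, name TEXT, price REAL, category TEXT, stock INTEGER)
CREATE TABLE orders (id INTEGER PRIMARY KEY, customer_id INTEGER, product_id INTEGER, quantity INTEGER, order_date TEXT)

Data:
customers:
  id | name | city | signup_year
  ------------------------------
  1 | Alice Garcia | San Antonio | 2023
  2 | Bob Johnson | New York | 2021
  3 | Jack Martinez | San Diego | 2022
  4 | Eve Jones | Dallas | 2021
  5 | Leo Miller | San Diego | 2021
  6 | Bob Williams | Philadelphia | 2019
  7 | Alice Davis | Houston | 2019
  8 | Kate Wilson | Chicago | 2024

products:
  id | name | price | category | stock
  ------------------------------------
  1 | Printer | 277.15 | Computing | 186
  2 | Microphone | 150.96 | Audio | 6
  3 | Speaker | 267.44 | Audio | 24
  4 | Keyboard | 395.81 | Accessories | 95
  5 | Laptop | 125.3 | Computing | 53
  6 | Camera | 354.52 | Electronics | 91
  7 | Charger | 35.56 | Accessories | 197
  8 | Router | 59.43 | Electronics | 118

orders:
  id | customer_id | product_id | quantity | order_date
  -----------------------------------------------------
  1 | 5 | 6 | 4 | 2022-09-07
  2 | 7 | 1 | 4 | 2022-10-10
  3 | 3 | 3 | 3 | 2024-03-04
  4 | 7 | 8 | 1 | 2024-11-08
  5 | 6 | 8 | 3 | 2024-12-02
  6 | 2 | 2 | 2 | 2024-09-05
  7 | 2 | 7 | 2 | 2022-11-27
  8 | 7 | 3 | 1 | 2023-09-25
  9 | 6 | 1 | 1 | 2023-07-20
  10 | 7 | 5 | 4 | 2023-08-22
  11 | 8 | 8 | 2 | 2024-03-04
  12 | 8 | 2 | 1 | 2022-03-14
SELECT name, signup_year FROM customers WHERE signup_year <= (SELECT MAX(signup_year) FROM customers)

Execution result:
name | signup_year
Alice Garcia | 2023
Bob Johnson | 2021
Jack Martinez | 2022
Eve Jones | 2021
Leo Miller | 2021
Bob Williams | 2019
Alice Davis | 2019
Kate Wilson | 2024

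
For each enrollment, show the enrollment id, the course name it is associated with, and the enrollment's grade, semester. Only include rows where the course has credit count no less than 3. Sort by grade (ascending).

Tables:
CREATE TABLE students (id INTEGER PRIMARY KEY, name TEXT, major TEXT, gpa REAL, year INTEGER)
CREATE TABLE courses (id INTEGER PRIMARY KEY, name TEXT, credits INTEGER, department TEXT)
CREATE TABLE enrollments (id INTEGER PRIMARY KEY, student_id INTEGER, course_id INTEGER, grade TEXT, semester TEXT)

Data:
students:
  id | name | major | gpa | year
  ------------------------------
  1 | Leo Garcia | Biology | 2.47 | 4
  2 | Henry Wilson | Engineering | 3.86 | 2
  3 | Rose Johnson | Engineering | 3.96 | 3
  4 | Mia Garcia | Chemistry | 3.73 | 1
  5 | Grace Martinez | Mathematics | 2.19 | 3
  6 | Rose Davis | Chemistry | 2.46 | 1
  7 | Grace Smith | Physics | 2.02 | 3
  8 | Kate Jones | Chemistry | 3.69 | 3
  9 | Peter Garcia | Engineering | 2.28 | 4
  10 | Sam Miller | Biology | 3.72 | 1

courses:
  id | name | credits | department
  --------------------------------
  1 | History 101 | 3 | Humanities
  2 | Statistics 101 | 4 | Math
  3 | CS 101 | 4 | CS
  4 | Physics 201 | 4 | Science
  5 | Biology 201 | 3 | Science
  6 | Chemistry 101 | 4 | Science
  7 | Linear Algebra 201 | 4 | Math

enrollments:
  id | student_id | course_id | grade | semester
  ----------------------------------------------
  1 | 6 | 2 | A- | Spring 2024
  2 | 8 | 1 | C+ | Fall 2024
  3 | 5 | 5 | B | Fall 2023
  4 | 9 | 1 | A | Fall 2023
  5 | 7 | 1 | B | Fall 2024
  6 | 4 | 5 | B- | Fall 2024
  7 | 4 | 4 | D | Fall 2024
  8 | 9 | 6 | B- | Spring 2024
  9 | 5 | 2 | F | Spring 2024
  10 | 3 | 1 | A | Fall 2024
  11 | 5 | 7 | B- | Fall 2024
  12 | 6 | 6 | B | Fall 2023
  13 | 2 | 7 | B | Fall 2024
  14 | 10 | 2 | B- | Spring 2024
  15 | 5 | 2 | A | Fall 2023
SELECT c.id, p.name AS course, c.grade, c.semester FROM enrollments c JOIN courses p ON c.course_id = p.id WHERE p.credits >= 3 ORDER BY c.grade ASC

Execution result:
id | course | grade | semester
4 | History 101 | A | Fall 2023
10 | History 101 | A | Fall 2024
15 | Statistics 101 | A | Fall 2023
1 | Statistics 101 | A- | Spring 2024
3 | Biology 201 | B | Fall 2023
5 | History 101 | B | Fall 2024
12 | Chemistry 101 | B | Fall 2023
13 | Linear Algebra 201 | B | Fall 2024
6 | Biology 201 | B- | Fall 2024
8 | Chemistry 101 | B- | Spring 2024
11 | Linear Algebra 201 | B- | Fall 2024
14 | Statistics 101 | B- | Spring 2024
2 | History 101 | C+ | Fall 2024
7 | Physics 201 | D | Fall 2024
9 | Statistics 101 | F | Spring 2024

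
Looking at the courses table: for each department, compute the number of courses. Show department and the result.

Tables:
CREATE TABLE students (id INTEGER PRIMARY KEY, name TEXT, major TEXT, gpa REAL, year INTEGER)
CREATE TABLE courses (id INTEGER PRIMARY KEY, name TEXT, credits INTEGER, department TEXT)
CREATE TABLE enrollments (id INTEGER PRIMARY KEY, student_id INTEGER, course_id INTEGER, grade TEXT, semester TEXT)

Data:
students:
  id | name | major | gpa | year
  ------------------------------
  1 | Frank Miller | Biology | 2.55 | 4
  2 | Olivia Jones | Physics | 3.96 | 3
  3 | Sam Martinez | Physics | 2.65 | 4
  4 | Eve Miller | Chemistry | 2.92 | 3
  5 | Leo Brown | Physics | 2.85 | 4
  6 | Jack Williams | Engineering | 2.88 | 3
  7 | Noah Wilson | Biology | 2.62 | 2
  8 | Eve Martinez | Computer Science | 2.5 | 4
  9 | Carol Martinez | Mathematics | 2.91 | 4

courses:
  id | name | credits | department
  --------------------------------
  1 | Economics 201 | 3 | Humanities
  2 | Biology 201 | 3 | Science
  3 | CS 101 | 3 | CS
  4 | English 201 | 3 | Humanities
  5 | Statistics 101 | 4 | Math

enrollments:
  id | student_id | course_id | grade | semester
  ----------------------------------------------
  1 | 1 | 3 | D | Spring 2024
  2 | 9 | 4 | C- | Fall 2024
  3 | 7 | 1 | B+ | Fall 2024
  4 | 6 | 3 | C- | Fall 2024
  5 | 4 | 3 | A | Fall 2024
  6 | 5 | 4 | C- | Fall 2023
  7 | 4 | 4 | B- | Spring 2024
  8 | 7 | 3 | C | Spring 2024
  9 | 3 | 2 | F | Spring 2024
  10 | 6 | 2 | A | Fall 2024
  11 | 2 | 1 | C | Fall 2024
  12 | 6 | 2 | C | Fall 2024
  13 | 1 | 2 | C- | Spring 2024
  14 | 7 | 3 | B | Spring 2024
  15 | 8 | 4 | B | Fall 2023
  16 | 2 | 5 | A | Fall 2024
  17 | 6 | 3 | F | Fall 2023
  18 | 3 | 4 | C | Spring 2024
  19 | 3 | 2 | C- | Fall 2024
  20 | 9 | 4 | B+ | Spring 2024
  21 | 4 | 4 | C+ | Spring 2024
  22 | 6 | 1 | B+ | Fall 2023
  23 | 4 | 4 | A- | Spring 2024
SELECT department, COUNT(*) AS n FROM courses GROUP BY department

Execution result:
department | n
CS | 1
Humanities | 2
Math | 1
Science | 1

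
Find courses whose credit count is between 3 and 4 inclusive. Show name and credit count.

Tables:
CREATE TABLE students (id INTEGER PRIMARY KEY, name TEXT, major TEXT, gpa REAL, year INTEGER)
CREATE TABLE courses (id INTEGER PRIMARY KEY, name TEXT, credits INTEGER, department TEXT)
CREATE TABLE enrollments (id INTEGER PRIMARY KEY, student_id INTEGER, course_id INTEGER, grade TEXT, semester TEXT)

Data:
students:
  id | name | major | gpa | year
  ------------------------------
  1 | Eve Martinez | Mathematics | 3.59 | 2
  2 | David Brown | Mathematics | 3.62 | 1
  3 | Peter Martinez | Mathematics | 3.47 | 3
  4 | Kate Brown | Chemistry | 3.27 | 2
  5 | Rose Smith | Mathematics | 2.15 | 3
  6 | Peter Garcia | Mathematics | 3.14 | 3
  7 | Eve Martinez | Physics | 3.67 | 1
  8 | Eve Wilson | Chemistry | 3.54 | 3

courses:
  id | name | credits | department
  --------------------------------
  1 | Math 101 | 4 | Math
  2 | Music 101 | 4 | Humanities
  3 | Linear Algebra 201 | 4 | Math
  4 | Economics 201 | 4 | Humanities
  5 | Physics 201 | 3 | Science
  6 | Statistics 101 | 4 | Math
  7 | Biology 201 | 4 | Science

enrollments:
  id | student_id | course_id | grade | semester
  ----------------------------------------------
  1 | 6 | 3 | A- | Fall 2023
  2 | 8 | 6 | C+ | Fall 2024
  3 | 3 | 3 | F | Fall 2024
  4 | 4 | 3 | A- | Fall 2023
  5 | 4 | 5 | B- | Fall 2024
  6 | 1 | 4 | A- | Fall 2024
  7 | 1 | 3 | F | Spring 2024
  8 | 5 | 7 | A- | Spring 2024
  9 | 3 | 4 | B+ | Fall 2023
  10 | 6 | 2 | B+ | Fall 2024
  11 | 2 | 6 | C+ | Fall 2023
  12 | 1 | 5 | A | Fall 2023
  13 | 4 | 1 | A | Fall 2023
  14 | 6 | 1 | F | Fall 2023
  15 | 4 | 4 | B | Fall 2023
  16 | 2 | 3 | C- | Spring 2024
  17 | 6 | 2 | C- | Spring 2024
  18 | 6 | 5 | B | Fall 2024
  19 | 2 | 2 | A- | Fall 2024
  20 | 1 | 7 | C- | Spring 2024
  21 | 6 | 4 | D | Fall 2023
SELECT name, credits FROM courses WHERE credits BETWEEN 3 AND 4

Execution result:
name | credits
Math 101 | 4
Music 101 | 4
Linear Algebra 201 | 4
Economics 201 | 4
Physics 201 | 3
Statistics 101 | 4
Biology 201 | 4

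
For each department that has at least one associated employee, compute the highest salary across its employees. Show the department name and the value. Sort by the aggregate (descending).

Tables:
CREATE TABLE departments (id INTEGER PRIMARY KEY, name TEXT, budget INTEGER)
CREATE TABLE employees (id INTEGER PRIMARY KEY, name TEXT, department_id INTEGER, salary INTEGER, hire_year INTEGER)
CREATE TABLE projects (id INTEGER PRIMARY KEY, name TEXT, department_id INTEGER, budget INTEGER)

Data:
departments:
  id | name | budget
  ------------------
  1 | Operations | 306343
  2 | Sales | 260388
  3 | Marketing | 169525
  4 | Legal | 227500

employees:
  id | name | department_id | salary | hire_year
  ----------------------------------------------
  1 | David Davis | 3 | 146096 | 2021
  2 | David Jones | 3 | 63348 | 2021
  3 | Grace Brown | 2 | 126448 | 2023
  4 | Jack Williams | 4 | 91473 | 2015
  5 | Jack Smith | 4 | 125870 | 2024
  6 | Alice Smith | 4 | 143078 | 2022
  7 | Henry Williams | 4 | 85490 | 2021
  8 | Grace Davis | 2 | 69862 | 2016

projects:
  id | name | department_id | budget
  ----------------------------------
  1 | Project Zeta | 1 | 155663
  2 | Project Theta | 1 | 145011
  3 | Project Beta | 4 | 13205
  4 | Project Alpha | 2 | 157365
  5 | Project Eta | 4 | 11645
SELECT p.name, MAX(c.salary) AS max_salary FROM employees c JOIN departments p ON c.department_id = p.id GROUP BY p.id, p.name ORDER BY max_salary DESC

Execution result:
name | max_salary
Marketing | 146096
Legal | 143078
Sales | 126448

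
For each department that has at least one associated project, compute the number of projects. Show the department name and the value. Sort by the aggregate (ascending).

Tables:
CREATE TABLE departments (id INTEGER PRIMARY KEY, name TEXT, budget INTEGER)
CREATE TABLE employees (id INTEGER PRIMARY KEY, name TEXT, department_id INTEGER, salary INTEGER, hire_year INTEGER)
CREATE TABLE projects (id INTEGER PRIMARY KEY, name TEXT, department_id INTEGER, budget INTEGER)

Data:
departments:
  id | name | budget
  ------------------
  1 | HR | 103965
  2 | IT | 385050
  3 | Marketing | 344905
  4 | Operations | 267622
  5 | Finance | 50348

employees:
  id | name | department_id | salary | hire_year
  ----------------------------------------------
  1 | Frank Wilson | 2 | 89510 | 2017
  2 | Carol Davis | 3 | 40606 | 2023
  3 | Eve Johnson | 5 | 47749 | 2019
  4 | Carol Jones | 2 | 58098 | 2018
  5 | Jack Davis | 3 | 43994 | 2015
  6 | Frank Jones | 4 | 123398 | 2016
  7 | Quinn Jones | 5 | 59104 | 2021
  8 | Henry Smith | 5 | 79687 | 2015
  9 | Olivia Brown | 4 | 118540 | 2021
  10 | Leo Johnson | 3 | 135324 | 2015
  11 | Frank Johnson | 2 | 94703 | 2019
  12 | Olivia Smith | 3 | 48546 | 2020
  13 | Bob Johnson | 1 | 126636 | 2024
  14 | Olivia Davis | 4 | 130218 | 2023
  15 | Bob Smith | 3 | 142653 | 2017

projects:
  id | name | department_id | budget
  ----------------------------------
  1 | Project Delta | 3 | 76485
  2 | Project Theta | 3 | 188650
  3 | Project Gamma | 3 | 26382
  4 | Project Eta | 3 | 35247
SELECT p.name, COUNT(*) AS n FROM projects c JOIN departments p ON c.department_id = p.id GROUP BY p.id, p.name ORDER BY n ASC

Execution result:
name | n
Marketing | 4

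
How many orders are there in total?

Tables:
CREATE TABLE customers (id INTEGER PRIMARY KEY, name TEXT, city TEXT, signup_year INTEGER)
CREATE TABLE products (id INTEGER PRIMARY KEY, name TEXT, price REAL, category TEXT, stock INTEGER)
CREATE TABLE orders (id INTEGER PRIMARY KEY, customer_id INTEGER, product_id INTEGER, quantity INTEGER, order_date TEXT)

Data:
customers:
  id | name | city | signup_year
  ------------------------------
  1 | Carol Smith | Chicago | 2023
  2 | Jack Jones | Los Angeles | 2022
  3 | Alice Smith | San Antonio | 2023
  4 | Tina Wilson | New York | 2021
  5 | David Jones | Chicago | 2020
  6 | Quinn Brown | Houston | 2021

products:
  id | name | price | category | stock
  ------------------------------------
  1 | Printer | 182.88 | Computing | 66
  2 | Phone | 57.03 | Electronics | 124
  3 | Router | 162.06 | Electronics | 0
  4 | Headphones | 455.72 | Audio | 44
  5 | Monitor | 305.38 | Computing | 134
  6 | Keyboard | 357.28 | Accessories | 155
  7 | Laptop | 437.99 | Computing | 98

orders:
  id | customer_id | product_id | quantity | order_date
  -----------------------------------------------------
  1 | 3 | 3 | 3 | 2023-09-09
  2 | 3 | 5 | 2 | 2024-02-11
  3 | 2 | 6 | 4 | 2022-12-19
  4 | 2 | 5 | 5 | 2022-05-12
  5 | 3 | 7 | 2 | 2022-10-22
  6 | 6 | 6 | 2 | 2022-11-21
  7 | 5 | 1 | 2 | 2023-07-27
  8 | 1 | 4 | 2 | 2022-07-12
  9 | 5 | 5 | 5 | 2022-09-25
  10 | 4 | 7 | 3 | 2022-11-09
SELECT COUNT(*) FROM orders

Execution result:
10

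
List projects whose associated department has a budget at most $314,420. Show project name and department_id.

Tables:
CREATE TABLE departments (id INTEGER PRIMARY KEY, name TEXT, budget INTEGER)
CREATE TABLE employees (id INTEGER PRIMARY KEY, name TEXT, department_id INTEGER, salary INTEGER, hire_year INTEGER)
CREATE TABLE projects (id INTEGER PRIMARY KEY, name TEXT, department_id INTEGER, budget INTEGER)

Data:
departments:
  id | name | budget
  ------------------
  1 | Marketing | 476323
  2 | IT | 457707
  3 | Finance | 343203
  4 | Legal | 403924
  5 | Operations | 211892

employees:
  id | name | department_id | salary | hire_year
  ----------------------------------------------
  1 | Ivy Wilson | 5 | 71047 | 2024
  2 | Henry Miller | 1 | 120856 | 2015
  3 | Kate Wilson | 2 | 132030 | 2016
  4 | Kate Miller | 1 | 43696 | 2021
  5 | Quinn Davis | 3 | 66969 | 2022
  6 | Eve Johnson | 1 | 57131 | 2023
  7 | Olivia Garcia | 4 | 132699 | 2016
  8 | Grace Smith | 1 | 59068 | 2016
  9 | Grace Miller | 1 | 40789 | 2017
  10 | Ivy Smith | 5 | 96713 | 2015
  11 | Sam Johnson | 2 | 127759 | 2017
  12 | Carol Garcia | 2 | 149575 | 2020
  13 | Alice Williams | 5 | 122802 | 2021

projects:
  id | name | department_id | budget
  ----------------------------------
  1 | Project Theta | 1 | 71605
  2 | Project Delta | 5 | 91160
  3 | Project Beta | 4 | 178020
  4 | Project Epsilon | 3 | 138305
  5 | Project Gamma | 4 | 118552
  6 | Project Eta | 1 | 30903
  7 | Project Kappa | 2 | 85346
SELECT name, department_id FROM projects WHERE department_id IN (SELECT id FROM departments WHERE budget <= 314420)

Execution result:
name | department_id
Project Delta | 5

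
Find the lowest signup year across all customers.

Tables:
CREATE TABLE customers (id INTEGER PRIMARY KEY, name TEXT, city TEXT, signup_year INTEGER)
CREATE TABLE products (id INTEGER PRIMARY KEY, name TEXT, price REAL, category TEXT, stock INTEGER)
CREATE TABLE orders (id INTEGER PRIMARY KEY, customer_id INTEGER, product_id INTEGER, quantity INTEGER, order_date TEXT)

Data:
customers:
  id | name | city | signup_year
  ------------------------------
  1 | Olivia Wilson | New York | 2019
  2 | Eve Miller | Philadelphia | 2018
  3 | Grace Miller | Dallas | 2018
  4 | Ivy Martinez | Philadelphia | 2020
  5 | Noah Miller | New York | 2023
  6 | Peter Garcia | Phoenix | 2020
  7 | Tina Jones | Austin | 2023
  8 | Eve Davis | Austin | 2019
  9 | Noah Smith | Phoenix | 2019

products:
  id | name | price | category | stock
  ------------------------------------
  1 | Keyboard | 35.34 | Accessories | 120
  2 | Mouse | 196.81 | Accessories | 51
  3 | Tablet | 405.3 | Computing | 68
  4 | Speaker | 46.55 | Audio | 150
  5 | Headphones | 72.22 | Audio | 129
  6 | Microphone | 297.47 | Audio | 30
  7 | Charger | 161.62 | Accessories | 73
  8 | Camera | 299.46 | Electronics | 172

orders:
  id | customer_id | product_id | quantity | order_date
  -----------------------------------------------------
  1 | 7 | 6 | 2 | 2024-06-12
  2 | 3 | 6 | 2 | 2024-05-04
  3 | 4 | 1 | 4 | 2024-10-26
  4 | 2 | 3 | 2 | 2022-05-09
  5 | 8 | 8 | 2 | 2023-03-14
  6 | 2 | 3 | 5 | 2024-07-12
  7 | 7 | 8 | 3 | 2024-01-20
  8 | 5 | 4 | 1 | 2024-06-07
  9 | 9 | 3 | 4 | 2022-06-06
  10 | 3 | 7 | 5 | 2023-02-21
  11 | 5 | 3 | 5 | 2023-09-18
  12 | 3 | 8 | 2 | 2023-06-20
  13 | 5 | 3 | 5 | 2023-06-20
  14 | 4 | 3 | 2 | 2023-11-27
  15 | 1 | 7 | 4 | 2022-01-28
SELECT MIN(signup_year) FROM customers

Execution result:
2018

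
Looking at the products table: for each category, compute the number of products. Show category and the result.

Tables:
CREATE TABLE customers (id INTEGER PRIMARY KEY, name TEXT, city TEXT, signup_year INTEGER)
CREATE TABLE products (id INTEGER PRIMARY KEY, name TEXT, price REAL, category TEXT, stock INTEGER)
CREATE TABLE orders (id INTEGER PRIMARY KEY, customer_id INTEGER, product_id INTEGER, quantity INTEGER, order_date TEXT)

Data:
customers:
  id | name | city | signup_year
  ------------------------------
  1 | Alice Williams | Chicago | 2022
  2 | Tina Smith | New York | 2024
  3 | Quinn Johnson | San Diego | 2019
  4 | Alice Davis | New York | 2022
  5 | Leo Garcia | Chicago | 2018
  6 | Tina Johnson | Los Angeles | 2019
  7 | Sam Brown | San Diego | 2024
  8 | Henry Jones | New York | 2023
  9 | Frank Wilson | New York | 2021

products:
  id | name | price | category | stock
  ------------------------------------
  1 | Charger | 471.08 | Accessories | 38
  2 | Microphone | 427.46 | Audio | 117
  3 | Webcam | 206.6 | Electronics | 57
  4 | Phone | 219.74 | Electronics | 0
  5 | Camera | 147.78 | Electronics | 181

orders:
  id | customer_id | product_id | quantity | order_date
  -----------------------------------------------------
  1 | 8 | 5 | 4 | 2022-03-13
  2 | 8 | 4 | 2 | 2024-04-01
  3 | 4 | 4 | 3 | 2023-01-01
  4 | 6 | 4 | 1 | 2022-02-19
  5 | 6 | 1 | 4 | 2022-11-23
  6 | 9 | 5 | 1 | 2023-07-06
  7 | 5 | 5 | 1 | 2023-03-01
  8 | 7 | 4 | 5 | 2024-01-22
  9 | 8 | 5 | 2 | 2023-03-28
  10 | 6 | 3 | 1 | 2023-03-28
SELECT category, COUNT(*) AS n FROM products GROUP BY category

Execution result:
category | n
Accessories | 1
Audio | 1
Electronics | 3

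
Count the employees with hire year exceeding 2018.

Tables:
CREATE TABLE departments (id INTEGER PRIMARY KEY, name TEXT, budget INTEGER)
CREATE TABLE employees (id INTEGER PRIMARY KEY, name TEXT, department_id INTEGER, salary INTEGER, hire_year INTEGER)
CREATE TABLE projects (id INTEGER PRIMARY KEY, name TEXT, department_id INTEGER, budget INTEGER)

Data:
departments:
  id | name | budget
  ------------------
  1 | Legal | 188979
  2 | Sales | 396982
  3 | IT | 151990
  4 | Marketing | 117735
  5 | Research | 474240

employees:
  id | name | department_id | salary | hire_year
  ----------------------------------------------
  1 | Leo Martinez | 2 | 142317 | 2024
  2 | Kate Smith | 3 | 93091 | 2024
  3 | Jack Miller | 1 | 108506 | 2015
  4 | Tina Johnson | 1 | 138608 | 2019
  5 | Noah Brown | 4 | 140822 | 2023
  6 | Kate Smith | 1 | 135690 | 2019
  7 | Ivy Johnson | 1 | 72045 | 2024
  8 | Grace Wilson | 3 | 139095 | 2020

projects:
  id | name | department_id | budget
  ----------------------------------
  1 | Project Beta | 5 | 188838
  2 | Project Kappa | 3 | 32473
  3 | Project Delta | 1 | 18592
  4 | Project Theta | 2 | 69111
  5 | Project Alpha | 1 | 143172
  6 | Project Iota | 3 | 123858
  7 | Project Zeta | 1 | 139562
SELECT COUNT(*) FROM employees WHERE hire_year > 2018

Execution result:
7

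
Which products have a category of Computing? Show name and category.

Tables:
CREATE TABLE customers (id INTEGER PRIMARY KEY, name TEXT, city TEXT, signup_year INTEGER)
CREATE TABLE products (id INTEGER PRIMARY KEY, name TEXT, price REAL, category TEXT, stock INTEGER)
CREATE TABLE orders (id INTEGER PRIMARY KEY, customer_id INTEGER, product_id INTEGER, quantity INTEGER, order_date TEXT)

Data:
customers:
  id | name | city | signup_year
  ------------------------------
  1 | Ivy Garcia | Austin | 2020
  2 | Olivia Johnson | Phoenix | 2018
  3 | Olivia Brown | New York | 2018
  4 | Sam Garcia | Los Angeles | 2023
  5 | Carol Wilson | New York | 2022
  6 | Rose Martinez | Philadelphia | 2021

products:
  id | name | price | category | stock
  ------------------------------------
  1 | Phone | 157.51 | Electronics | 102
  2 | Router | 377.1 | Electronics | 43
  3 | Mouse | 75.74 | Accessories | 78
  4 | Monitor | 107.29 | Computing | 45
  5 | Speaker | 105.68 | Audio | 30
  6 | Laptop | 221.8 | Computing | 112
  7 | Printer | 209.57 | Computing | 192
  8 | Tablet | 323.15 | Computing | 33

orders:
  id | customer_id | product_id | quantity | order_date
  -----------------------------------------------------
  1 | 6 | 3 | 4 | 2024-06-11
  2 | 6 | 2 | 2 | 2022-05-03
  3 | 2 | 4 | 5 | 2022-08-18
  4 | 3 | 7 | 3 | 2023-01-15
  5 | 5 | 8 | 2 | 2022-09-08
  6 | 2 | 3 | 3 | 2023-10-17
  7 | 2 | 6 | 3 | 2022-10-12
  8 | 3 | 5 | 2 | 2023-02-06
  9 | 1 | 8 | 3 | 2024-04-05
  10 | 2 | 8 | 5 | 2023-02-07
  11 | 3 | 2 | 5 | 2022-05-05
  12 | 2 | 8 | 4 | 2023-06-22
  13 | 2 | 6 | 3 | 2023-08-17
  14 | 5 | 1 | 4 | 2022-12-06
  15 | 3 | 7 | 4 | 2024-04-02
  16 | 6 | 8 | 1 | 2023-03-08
SELECT name, category FROM products WHERE category = 'Computing'

Execution result:
name | category
Monitor | Computing
Laptop | Computing
Printer | Computing
Tablet | Computing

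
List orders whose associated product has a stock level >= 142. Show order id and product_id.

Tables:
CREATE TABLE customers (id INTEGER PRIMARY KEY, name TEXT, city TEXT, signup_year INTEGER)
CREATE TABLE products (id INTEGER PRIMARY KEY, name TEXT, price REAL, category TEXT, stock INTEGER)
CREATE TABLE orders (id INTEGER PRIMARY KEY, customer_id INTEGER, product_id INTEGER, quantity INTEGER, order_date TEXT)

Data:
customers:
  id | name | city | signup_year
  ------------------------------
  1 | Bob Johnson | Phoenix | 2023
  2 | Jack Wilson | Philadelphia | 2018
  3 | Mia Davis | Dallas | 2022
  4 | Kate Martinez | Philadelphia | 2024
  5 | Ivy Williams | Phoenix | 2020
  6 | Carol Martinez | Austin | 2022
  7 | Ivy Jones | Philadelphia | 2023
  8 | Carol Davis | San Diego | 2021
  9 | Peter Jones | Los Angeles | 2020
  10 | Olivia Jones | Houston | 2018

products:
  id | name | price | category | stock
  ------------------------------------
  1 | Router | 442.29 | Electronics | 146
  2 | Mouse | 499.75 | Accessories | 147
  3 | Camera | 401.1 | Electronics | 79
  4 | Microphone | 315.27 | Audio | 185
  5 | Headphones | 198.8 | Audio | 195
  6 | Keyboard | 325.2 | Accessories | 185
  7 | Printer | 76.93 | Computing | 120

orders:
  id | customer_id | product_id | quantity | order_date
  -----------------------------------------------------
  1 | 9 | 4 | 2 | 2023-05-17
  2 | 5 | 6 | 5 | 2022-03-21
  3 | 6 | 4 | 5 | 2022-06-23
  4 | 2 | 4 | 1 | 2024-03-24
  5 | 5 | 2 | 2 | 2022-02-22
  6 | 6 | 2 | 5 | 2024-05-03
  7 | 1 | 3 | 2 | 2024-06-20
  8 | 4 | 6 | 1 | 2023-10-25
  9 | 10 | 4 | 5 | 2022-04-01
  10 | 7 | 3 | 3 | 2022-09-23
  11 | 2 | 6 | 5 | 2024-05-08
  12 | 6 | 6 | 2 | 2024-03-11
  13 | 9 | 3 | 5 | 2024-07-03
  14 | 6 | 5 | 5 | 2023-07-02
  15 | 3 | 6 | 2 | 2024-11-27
SELECT id, product_id FROM orders WHERE product_id IN (SELECT id FROM products WHERE stock >= 142)

Execution result:
id | product_id
1 | 4
2 | 6
3 | 4
4 | 4
5 | 2
6 | 2
8 | 6
9 | 4
11 | 6
12 | 6
14 | 5
15 | 6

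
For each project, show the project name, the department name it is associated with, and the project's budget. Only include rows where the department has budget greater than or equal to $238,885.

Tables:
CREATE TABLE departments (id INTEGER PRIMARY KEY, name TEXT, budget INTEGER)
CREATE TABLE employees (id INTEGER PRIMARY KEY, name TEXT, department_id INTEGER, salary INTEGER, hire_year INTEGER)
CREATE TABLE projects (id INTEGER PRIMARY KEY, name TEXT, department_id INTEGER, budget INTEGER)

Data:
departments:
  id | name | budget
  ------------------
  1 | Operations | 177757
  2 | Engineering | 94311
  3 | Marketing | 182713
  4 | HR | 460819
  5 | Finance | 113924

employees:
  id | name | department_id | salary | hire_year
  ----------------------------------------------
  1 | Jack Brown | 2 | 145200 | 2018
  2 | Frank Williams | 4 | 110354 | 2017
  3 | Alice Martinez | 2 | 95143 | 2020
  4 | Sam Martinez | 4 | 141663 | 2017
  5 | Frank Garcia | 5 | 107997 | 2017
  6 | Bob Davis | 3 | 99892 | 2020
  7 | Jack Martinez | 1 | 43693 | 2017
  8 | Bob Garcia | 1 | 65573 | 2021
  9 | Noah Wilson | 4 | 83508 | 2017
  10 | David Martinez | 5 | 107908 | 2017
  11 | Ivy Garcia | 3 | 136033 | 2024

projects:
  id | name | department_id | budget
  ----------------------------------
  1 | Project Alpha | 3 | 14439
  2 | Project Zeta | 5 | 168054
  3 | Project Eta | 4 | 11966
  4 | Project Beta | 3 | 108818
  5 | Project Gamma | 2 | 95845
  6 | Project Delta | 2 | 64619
SELECT c.name, p.name AS department, c.budget FROM projects c JOIN departments p ON c.department_id = p.id WHERE p.budget >= 238885

Execution result:
name | department | budget
Project Eta | HR | 11966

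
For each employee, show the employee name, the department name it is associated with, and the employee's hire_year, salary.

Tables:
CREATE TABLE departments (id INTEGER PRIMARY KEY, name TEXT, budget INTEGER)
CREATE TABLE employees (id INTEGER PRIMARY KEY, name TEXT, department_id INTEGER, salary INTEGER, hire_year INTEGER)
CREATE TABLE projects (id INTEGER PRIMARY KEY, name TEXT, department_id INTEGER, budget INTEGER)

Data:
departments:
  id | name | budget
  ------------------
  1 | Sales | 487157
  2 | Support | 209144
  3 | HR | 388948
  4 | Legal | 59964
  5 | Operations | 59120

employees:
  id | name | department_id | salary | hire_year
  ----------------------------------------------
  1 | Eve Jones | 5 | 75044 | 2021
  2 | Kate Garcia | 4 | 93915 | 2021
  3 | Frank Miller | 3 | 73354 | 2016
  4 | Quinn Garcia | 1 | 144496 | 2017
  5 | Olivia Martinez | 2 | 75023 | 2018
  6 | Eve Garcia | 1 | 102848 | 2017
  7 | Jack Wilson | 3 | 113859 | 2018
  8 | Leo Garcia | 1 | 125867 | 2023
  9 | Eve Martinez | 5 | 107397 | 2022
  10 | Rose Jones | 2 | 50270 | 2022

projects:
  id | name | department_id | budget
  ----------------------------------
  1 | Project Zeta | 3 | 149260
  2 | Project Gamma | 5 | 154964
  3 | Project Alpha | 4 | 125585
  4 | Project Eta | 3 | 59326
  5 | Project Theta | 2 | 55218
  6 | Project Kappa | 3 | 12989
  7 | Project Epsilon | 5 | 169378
SELECT c.name, p.name AS department, c.hire_year, c.salary FROM employees c JOIN departments p ON c.department_id = p.id

Execution result:
name | department | hire_year | salary
Eve Jones | Operations | 2021 | 75044
Kate Garcia | Legal | 2021 | 93915
Frank Miller | HR | 2016 | 73354
Quinn Garcia | Sales | 2017 | 144496
Olivia Martinez | Support | 2018 | 75023
Eve Garcia | Sales | 2017 | 102848
Jack Wilson | HR | 2018 | 113859
Leo Garcia | Sales | 2023 | 125867
Eve Martinez | Operations | 2022 | 107397
Rose Jones | Support | 2022 | 50270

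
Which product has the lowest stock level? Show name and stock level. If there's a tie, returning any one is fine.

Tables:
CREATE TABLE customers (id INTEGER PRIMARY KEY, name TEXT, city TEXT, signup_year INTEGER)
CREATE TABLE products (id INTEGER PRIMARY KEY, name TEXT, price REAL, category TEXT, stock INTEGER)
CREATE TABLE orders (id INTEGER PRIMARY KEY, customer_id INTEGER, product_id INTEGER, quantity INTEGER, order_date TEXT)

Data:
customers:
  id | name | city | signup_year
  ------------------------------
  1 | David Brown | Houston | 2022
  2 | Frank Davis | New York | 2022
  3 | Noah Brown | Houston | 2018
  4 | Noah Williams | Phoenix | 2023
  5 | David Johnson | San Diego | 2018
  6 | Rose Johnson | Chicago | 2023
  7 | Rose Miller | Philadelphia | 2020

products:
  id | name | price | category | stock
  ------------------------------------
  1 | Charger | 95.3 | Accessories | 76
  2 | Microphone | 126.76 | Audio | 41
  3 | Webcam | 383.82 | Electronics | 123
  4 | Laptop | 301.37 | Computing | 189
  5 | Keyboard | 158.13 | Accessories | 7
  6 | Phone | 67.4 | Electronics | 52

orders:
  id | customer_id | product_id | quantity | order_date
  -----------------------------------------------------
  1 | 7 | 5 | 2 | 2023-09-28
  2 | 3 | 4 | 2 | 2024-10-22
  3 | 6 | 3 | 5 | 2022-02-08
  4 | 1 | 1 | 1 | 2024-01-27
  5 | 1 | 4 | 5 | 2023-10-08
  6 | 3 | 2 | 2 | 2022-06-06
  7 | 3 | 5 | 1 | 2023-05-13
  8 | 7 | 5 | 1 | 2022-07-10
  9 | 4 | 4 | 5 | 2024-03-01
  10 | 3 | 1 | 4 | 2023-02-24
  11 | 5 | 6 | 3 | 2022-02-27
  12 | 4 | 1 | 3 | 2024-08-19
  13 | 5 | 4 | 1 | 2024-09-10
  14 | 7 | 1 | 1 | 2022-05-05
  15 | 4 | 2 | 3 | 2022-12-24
SELECT name, stock FROM products ORDER BY stock ASC LIMIT 1

Execution result:
name | stock
Keyboard | 7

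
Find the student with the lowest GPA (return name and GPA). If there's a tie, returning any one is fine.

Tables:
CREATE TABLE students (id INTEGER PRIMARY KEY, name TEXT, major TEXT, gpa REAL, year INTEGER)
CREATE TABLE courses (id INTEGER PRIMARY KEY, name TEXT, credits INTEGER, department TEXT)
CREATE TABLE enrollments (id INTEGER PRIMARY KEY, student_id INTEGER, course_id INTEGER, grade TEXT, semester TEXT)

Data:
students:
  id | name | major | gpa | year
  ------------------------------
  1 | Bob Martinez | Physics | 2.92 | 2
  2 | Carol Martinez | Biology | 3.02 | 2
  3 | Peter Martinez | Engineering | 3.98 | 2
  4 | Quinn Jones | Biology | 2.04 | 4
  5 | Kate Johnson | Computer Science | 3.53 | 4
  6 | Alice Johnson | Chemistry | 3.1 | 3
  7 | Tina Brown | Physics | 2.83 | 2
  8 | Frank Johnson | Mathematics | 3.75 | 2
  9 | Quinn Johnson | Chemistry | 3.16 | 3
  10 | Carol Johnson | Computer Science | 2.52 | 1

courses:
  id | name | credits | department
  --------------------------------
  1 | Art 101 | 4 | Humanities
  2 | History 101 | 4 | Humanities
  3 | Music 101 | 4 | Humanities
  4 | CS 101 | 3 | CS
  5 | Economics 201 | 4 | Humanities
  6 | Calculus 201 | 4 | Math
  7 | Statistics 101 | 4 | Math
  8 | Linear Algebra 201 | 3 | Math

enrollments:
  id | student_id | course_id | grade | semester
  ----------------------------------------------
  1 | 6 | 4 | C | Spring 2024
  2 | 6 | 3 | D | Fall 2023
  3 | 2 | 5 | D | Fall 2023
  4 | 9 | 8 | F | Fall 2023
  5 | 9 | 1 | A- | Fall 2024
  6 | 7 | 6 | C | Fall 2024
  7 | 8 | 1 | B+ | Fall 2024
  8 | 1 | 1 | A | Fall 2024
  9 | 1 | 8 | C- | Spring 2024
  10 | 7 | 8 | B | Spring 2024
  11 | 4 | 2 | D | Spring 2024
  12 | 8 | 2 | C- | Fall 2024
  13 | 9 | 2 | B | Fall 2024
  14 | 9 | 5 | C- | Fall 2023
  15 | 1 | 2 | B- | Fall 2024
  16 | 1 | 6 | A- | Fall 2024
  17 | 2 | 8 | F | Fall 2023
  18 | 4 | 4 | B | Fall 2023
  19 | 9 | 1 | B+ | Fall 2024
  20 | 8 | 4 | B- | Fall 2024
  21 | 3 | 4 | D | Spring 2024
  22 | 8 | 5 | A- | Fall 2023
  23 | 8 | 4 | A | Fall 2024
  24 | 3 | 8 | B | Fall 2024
SELECT name, gpa FROM students ORDER BY gpa ASC LIMIT 1

Execution result:
name | gpa
Quinn Jones | 2.04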